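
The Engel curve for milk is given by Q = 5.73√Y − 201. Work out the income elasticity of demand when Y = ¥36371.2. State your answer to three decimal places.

At Y = 36371.2: Q = 891.782.
dQ/dY = 5.73/(2√Y) = 0.0150226 at this income.
η = (dQ/dY)·(Y/Q) = 0.0150226 × (36371.2/891.782) = 0.613.

0.613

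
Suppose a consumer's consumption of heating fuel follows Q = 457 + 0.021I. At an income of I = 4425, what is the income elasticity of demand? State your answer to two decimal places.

At I = 4425: Q = 549.925.
dQ/dI = 0.021.
η = (dQ/dI)·(I/Q) = 0.021 × (4425/549.925) = 0.17.

0.17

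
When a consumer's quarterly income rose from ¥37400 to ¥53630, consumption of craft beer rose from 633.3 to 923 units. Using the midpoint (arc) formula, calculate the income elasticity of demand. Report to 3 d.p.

ΔQ = 923 − 633.3 = 289.7; midpoint Q̄ = (633.3 + 923)/2 = 778.15.
ΔI = 53630 − 37400 = 16230; midpoint Ī = (37400 + 53630)/2 = 45515.
η = (ΔQ/Q̄) ÷ (ΔI/Ī) = (289.7/778.15) ÷ (16230/45515) = 1.044.

1.044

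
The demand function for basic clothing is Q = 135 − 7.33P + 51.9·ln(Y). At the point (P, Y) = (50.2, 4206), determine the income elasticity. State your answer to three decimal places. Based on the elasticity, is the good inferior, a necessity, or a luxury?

At P = 50.2, Y = 4206: Q = 200.101.
Holding P constant, ∂Q/∂Y = 51.9/Y = 0.0123395.
η_Y = (∂Q/∂Y)·(Y/Q) = 0.0123395 × (4206/200.101) = 0.259.
Since 0 < η < 1, this is a necessity.

0.259 (necessity)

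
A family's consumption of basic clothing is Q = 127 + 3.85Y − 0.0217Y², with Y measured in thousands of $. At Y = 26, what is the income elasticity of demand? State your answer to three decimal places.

0.333

At Y = 26: Q = 212.4308.
dQ/dY = 3.85 − 0.0434Y = 2.72160.
η = (dQ/dY)·(Y/Q) = 2.72160 × (26/212.4308) = 0.333.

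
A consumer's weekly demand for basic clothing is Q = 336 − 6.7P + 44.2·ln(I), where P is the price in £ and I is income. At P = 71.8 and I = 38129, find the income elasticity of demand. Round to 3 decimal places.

At P = 71.8, I = 38129: Q = 321.194.
Holding P constant, ∂Q/∂I = 44.2/I = 0.00115922.
η_I = (∂Q/∂I)·(I/Q) = 0.00115922 × (38129/321.194) = 0.138.

0.138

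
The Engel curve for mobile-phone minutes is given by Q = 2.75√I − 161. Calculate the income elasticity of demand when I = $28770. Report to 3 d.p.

0.764

At I = 28770: Q = 305.447.
dQ/dI = 2.75/(2√I) = 0.00810649 at this income.
η = (dQ/dI)·(I/Q) = 0.00810649 × (28770/305.447) = 0.764.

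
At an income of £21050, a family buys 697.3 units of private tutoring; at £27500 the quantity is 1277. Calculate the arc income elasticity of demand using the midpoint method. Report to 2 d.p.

ΔQ = 1277 − 697.3 = 579.7; midpoint Q̄ = (697.3 + 1277)/2 = 987.15.
ΔI = 27500 − 21050 = 6450; midpoint Ī = (21050 + 27500)/2 = 24275.
η = (ΔQ/Q̄) ÷ (ΔI/Ī) = (579.7/987.15) ÷ (6450/24275) = 2.21.

2.21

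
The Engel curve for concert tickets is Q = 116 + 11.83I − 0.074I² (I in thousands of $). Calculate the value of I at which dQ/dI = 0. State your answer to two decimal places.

dQ/dI = 11.83 − 0.148I.
The good is inferior where dQ/dI < 0. Setting dQ/dI = 0 gives I = 11.83 / 0.148 = 79.93.

79.93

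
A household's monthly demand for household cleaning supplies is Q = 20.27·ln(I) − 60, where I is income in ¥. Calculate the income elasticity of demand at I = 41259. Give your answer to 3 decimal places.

0.130

At I = 41259: Q = 155.422.
dQ/dI = 20.27/I = 0.000491287 at this income.
η = (dQ/dI)·(I/Q) = 0.000491287 × (41259/155.422) = 0.130.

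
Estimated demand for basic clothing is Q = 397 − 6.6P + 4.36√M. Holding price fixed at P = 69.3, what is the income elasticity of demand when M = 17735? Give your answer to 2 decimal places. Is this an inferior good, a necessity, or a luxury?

At P = 69.3, M = 17735: Q = 520.253.
Holding P constant, ∂Q/∂M = 4.36/(2√M) = 0.0163697.
η_M = (∂Q/∂M)·(M/Q) = 0.0163697 × (17735/520.253) = 0.56.
Since 0 < η < 1, this is a necessity.

0.56 (necessity)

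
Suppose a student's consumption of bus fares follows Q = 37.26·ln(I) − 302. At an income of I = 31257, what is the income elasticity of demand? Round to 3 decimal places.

0.445

At I = 31257: Q = 83.641.
dQ/dI = 37.26/I = 0.00119205 at this income.
η = (dQ/dI)·(I/Q) = 0.00119205 × (31257/83.641) = 0.445.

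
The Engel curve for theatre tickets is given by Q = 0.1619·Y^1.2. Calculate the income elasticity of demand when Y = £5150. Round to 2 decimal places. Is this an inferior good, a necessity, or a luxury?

For Q = A·Y^β the income elasticity is constant and equal to β.
Here β = 1.2, so η = 1.20.
Since η > 1, the good is a luxury.

1.20 (luxury)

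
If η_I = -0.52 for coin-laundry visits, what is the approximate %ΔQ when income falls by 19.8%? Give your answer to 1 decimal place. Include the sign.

%ΔQ ≈ η × %ΔI = -0.52 × (-19.8%) = 10.3%.

10.3%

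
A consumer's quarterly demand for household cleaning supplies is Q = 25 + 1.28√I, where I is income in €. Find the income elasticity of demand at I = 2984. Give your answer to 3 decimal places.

0.368

At I = 2984: Q = 94.921.
dQ/dI = 1.28/(2√I) = 0.011716 at this income.
η = (dQ/dI)·(I/Q) = 0.011716 × (2984/94.921) = 0.368.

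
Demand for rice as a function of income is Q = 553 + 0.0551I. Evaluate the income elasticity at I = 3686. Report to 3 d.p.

At I = 3686: Q = 756.099.
dQ/dI = 0.0551.
η = (dQ/dI)·(I/Q) = 0.0551 × (3686/756.099) = 0.269.

0.269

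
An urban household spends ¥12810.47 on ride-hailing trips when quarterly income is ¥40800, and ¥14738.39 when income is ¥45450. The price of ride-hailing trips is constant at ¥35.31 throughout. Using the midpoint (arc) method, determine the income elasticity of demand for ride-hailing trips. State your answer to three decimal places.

1.298

With a constant price, Q₁ = 12810.47/35.31 = 362.800 and Q₂ = 14738.39/35.31 = 417.400 (equivalently, work directly with expenditure since P cancels).
Midpoint %ΔQ = (14738.39 − 12810.47)/13774.43 = 0.13996; midpoint %ΔI = (45450 − 40800)/43125 = 0.10783.
η = 0.13996 / 0.10783 = 1.298.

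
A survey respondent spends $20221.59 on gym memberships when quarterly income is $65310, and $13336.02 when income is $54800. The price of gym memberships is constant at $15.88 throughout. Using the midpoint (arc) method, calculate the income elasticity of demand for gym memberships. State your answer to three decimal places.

With a constant price, Q₁ = 20221.59/15.88 = 1273.400 and Q₂ = 13336.02/15.88 = 839.800 (equivalently, work directly with expenditure since P cancels).
Midpoint %ΔQ = (13336.02 − 20221.59)/16778.81 = -0.41037; midpoint %ΔI = (54800 − 65310)/60055 = -0.17501.
η = -0.41037 / -0.17501 = 2.345.

2.345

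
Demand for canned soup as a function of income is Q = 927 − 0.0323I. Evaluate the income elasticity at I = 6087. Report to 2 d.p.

At I = 6087: Q = 730.390.
dQ/dI = −0.0323.
η = (dQ/dI)·(I/Q) = -0.0323 × (6087/730.390) = -0.27.

-0.27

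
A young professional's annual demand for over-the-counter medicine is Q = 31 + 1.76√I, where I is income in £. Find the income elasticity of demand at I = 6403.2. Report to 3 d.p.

0.410

At I = 6403.2: Q = 171.835.
dQ/dI = 1.76/(2√I) = 0.0109973 at this income.
η = (dQ/dI)·(I/Q) = 0.0109973 × (6403.2/171.835) = 0.410.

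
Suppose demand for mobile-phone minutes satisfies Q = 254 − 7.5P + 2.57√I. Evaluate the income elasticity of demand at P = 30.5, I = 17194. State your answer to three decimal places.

0.465

At P = 30.5, I = 17194: Q = 362.244.
Holding P constant, ∂Q/∂I = 2.57/(2√I) = 0.00979974.
η_I = (∂Q/∂I)·(I/Q) = 0.00979974 × (17194/362.244) = 0.465.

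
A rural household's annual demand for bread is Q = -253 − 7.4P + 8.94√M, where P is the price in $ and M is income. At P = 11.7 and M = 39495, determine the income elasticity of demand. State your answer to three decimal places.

0.618

At P = 11.7, M = 39495: Q = 1437.097.
Holding P constant, ∂Q/∂M = 8.94/(2√M) = 0.0224924.
η_M = (∂Q/∂M)·(M/Q) = 0.0224924 × (39495/1437.097) = 0.618.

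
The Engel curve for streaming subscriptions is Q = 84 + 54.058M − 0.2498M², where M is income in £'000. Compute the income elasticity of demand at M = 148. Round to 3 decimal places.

-1.126

At M = 148: Q = 2612.9648.
dQ/dM = 54.058 − 0.4996M = -19.88280.
η = (dQ/dM)·(M/Q) = -19.88280 × (148/2612.9648) = -1.126.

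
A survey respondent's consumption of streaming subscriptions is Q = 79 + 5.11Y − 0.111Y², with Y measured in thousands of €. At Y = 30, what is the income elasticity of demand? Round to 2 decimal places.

At Y = 30: Q = 132.4000.
dQ/dY = 5.11 − 0.222Y = -1.55000.
η = (dQ/dY)·(Y/Q) = -1.55000 × (30/132.4000) = -0.35.

-0.35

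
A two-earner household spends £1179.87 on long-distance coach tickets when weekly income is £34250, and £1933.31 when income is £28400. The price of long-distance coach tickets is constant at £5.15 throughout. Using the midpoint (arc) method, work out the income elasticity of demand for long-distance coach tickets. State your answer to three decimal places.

-2.592

With a constant price, Q₁ = 1179.87/5.15 = 229.101 and Q₂ = 1933.31/5.15 = 375.400 (equivalently, work directly with expenditure since P cancels).
Midpoint %ΔQ = (1933.31 − 1179.87)/1556.59 = 0.48403; midpoint %ΔI = (28400 − 34250)/31325 = -0.18675.
η = 0.48403 / -0.18675 = -2.592.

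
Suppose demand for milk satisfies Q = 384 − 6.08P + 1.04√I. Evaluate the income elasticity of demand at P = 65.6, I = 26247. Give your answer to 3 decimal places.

0.548

At P = 65.6, I = 26247: Q = 153.642.
Holding P constant, ∂Q/∂I = 1.04/(2√I) = 0.00320969.
η_I = (∂Q/∂I)·(I/Q) = 0.00320969 × (26247/153.642) = 0.548.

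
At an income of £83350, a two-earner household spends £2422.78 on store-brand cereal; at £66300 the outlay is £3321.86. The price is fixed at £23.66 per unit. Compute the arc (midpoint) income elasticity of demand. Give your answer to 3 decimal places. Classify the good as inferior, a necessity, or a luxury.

-1.374 (inferior good)

With a constant price, Q₁ = 2422.78/23.66 = 102.400 and Q₂ = 3321.86/23.66 = 140.400 (equivalently, work directly with expenditure since P cancels).
Midpoint %ΔQ = (3321.86 − 2422.78)/2872.32 = 0.31302; midpoint %ΔI = (66300 − 83350)/74825 = -0.22787.
η = 0.31302 / -0.22787 = -1.374.
η < 0 ⇒ inferior good.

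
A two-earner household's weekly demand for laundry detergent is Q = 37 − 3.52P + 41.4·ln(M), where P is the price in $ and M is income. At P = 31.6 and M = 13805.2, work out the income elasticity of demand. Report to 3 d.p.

At P = 31.6, M = 13805.2: Q = 320.426.
Holding P constant, ∂Q/∂M = 41.4/M = 0.00299887.
η_M = (∂Q/∂M)·(M/Q) = 0.00299887 × (13805.2/320.426) = 0.129.

0.129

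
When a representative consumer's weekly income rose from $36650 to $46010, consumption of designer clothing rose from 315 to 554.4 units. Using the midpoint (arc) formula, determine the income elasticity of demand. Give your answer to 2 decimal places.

2.43

ΔQ = 554.4 − 315 = 239.4; midpoint Q̄ = (315 + 554.4)/2 = 434.7.
ΔI = 46010 − 36650 = 9360; midpoint Ī = (36650 + 46010)/2 = 41330.
η = (ΔQ/Q̄) ÷ (ΔI/Ī) = (239.4/434.7) ÷ (9360/41330) = 2.43.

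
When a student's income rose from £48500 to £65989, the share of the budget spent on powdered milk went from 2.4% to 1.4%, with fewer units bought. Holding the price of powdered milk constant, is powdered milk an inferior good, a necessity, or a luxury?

Quantity demanded falls as income rises, so η < 0.

inferior good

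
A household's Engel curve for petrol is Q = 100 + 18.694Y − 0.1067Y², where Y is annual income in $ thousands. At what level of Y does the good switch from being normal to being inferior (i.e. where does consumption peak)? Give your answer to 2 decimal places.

87.60

dQ/dY = 18.694 − 0.2134Y.
The good is inferior where dQ/dY < 0. Setting dQ/dY = 0 gives Y = 18.694 / 0.2134 = 87.60.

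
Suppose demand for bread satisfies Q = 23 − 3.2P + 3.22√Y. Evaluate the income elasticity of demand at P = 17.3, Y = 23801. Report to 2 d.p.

0.53

At P = 17.3, Y = 23801: Q = 464.408.
Holding P constant, ∂Q/∂Y = 3.22/(2√Y) = 0.0104359.
η_Y = (∂Q/∂Y)·(Y/Q) = 0.0104359 × (23801/464.408) = 0.53.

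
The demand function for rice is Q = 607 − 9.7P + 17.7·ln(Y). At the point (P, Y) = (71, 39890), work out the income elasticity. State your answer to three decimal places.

At P = 71, Y = 39890: Q = 105.812.
Holding P constant, ∂Q/∂Y = 17.7/Y = 0.00044372.
η_Y = (∂Q/∂Y)·(Y/Q) = 0.00044372 × (39890/105.812) = 0.167.

0.167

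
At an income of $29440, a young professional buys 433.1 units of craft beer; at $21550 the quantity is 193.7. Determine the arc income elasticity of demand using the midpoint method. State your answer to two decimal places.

2.47

ΔQ = 193.7 − 433.1 = -239.4; midpoint Q̄ = (433.1 + 193.7)/2 = 313.4.
ΔI = 21550 − 29440 = -7890; midpoint Ī = (29440 + 21550)/2 = 25495.
η = (ΔQ/Q̄) ÷ (ΔI/Ī) = (-239.4/313.4) ÷ (-7890/25495) = 2.47.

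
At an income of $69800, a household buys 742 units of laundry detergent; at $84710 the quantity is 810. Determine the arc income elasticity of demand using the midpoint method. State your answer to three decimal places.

0.454

ΔQ = 810 − 742 = 68; midpoint Q̄ = (742 + 810)/2 = 776.
ΔI = 84710 − 69800 = 14910; midpoint Ī = (69800 + 84710)/2 = 77255.
η = (ΔQ/Q̄) ÷ (ΔI/Ī) = (68/776) ÷ (14910/77255) = 0.454.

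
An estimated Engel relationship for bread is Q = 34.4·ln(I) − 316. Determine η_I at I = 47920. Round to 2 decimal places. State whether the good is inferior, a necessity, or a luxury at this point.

At I = 47920: Q = 54.739.
dQ/dI = 34.4/I = 0.000717863 at this income.
η = (dQ/dI)·(I/Q) = 0.000717863 × (47920/54.739) = 0.63.
Since 0 < η < 1, the good is a necessity.

0.63 (necessity)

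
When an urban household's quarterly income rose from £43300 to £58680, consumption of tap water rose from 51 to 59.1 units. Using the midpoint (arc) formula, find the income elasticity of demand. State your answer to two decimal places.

ΔQ = 59.1 − 51 = 8.1; midpoint Q̄ = (51 + 59.1)/2 = 55.05.
ΔI = 58680 − 43300 = 15380; midpoint Ī = (43300 + 58680)/2 = 50990.
η = (ΔQ/Q̄) ÷ (ΔI/Ī) = (8.1/55.05) ÷ (15380/50990) = 0.49.

0.49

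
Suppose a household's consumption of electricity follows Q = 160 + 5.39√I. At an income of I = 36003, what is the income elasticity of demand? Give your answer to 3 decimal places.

At I = 36003: Q = 1182.723.
dQ/dI = 5.39/(2√I) = 0.0142033 at this income.
η = (dQ/dI)·(I/Q) = 0.0142033 × (36003/1182.723) = 0.432.

0.432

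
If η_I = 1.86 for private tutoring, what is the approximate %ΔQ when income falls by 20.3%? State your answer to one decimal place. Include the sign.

-37.8%

%ΔQ ≈ η × %ΔI = 1.86 × (-20.3%) = -37.8%.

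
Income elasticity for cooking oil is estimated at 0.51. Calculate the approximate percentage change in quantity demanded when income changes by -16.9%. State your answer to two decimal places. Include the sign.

-8.62%

%ΔQ ≈ η × %ΔI = 0.51 × (-16.9%) = -8.62%.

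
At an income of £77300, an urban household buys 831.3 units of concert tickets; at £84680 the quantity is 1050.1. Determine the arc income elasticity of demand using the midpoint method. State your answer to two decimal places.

2.55

ΔQ = 1050.1 − 831.3 = 218.8; midpoint Q̄ = (831.3 + 1050.1)/2 = 940.7.
ΔI = 84680 − 77300 = 7380; midpoint Ī = (77300 + 84680)/2 = 80990.
η = (ΔQ/Q̄) ÷ (ΔI/Ī) = (218.8/940.7) ÷ (7380/80990) = 2.55.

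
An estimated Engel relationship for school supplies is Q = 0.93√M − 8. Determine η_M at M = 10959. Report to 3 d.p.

0.545

At M = 10959: Q = 89.357.
dQ/dM = 0.93/(2√M) = 0.00444189 at this income.
η = (dQ/dM)·(M/Q) = 0.00444189 × (10959/89.357) = 0.545.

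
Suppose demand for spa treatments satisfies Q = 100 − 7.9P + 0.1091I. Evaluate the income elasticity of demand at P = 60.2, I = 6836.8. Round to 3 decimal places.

At P = 60.2, I = 6836.8: Q = 370.315.
Holding P constant, ∂Q/∂I = 0.1091.
η_I = (∂Q/∂I)·(I/Q) = 0.1091 × (6836.8/370.315) = 2.014.

2.014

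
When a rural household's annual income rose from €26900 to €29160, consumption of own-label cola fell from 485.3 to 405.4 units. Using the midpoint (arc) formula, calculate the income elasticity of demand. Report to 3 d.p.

-2.225

ΔQ = 405.4 − 485.3 = -79.9; midpoint Q̄ = (485.3 + 405.4)/2 = 445.35.
ΔI = 29160 − 26900 = 2260; midpoint Ī = (26900 + 29160)/2 = 28030.
η = (ΔQ/Q̄) ÷ (ΔI/Ī) = (-79.9/445.35) ÷ (2260/28030) = -2.225.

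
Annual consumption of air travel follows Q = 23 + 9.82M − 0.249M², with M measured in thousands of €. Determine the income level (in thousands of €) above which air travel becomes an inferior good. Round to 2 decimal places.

dQ/dM = 9.82 − 0.498M.
The good is inferior where dQ/dM < 0. Setting dQ/dM = 0 gives M = 9.82 / 0.498 = 19.72.

19.72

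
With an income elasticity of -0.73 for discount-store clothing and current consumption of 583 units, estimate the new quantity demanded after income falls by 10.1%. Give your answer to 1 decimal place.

%ΔQ ≈ η × %ΔI = -0.73 × (-10.1%) = 7.373%.
New Q ≈ 583 × (1 + 0.07373) = 626.0.

626.0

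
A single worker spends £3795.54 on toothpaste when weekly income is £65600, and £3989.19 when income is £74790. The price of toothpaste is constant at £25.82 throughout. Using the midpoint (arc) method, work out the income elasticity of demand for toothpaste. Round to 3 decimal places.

With a constant price, Q₁ = 3795.54/25.82 = 147.000 and Q₂ = 3989.19/25.82 = 154.500 (equivalently, work directly with expenditure since P cancels).
Midpoint %ΔQ = (3989.19 − 3795.54)/3892.37 = 0.04975; midpoint %ΔI = (74790 − 65600)/70195 = 0.13092.
η = 0.04975 / 0.13092 = 0.380.

0.380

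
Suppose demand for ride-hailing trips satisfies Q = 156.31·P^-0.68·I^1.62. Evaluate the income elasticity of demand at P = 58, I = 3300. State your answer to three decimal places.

For a multiplicative demand Q = A·P^α·I^β, the income elasticity is β everywhere.
Here β = 1.62, so η = 1.620.

1.620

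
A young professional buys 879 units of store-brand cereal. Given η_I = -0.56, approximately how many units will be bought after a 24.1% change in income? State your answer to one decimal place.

%ΔQ ≈ η × %ΔI = -0.56 × 24.1% = -13.496%.
New Q ≈ 879 × (1 − 0.13496) = 760.4.

760.4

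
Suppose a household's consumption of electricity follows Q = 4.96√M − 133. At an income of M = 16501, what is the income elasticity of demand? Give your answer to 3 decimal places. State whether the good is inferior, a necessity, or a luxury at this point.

At M = 16501: Q = 504.143.
dQ/dM = 4.96/(2√M) = 0.0193062 at this income.
η = (dQ/dM)·(M/Q) = 0.0193062 × (16501/504.143) = 0.632.
Since 0 < η < 1, the good is a necessity.

0.632 (necessity)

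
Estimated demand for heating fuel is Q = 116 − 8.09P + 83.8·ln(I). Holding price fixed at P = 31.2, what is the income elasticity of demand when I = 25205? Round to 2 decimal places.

At P = 31.2, I = 25205: Q = 712.888.
Holding P constant, ∂Q/∂I = 83.8/I = 0.00332474.
η_I = (∂Q/∂I)·(I/Q) = 0.00332474 × (25205/712.888) = 0.12.

0.12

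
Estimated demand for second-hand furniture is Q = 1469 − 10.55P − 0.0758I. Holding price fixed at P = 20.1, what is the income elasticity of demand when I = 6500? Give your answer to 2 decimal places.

-0.64

At P = 20.1, I = 6500: Q = 764.245.
Holding P constant, ∂Q/∂I = −0.0758.
η_I = (∂Q/∂I)·(I/Q) = -0.0758 × (6500/764.245) = -0.64.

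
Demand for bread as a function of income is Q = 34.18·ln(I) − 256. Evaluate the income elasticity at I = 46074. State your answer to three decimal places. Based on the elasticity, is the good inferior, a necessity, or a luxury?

At I = 46074: Q = 111.025.
dQ/dI = 34.18/I = 0.00074185 at this income.
η = (dQ/dI)·(I/Q) = 0.00074185 × (46074/111.025) = 0.308.
Since 0 < η < 1, the good is a necessity.

0.308 (necessity)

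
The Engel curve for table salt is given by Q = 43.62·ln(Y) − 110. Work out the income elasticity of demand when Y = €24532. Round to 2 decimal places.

0.13

At Y = 24532: Q = 330.899.
dQ/dY = 43.62/Y = 0.00177809 at this income.
η = (dQ/dY)·(Y/Q) = 0.00177809 × (24532/330.899) = 0.13.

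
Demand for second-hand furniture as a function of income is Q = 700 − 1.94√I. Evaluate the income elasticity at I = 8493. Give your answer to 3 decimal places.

At I = 8493: Q = 521.215.
dQ/dI = -1.94/(2√I) = -0.0105255 at this income.
η = (dQ/dI)·(I/Q) = -0.0105255 × (8493/521.215) = -0.172.

-0.172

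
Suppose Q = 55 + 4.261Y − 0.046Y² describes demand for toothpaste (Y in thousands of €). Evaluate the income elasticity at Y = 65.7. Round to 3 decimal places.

-0.859

At Y = 65.7: Q = 136.3892.
dQ/dY = 4.261 − 0.092Y = -1.78340.
η = (dQ/dY)·(Y/Q) = -1.78340 × (65.7/136.3892) = -0.859.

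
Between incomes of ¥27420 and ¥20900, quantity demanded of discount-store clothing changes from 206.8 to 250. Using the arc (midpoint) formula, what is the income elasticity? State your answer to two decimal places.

-0.70

ΔQ = 250 − 206.8 = 43.2; midpoint Q̄ = (206.8 + 250)/2 = 228.4.
ΔI = 20900 − 27420 = -6520; midpoint Ī = (27420 + 20900)/2 = 24160.
η = (ΔQ/Q̄) ÷ (ΔI/Ī) = (43.2/228.4) ÷ (-6520/24160) = -0.70.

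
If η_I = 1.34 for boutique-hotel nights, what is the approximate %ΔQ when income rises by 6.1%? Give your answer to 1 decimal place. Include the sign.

%ΔQ ≈ η × %ΔI = 1.34 × 6.1% = 8.2%.

8.2%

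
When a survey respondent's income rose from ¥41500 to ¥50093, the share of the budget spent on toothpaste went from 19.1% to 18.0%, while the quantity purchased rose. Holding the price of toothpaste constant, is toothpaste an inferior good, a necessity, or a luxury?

Quantity rises but the budget share falls as income rises, so 0 < η < 1.

necessity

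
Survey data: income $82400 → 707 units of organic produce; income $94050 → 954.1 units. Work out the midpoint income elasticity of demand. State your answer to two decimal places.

2.25

ΔQ = 954.1 − 707 = 247.1; midpoint Q̄ = (707 + 954.1)/2 = 830.55.
ΔI = 94050 − 82400 = 11650; midpoint Ī = (82400 + 94050)/2 = 88225.
η = (ΔQ/Q̄) ÷ (ΔI/Ī) = (247.1/830.55) ÷ (11650/88225) = 2.25.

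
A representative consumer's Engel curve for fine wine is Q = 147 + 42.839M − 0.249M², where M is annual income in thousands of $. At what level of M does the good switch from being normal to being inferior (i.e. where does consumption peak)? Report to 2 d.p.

dQ/dM = 42.839 − 0.498M.
The good is inferior where dQ/dM < 0. Setting dQ/dM = 0 gives M = 42.839 / 0.498 = 86.02.

86.02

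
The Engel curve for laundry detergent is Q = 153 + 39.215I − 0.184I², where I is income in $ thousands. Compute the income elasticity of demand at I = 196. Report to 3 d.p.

At I = 196: Q = 770.5960.
dQ/dI = 39.215 − 0.368I = -32.91300.
η = (dQ/dI)·(I/Q) = -32.91300 × (196/770.5960) = -8.371.

-8.371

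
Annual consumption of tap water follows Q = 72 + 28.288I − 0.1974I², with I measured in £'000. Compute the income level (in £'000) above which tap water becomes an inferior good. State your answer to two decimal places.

dQ/dI = 28.288 − 0.3948I.
The good is inferior where dQ/dI < 0. Setting dQ/dI = 0 gives I = 28.288 / 0.3948 = 71.65.

71.65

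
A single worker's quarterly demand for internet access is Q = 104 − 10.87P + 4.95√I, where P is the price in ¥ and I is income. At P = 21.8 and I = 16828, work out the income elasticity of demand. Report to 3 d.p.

0.631

At P = 21.8, I = 16828: Q = 509.162.
Holding P constant, ∂Q/∂I = 4.95/(2√I) = 0.0190791.
η_I = (∂Q/∂I)·(I/Q) = 0.0190791 × (16828/509.162) = 0.631.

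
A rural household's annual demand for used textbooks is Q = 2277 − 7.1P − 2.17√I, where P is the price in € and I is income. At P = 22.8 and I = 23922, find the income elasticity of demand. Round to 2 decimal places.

At P = 22.8, I = 23922: Q = 1779.492.
Holding P constant, ∂Q/∂I = -2.17/(2√I) = -0.00701505.
η_I = (∂Q/∂I)·(I/Q) = -0.00701505 × (23922/1779.492) = -0.09.

-0.09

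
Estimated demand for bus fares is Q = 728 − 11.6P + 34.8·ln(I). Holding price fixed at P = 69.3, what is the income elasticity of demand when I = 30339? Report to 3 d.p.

At P = 69.3, I = 30339: Q = 283.263.
Holding P constant, ∂Q/∂I = 34.8/I = 0.00114704.
η_I = (∂Q/∂I)·(I/Q) = 0.00114704 × (30339/283.263) = 0.123.

0.123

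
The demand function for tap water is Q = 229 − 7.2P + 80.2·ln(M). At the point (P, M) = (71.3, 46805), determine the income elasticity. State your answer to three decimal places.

0.139

At P = 71.3, M = 46805: Q = 578.090.
Holding P constant, ∂Q/∂M = 80.2/M = 0.00171349.
η_M = (∂Q/∂M)·(M/Q) = 0.00171349 × (46805/578.090) = 0.139.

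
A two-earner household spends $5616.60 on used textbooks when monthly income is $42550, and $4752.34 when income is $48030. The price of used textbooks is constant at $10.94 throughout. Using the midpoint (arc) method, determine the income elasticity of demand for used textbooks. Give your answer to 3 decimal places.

-1.378

With a constant price, Q₁ = 5616.60/10.94 = 513.400 and Q₂ = 4752.34/10.94 = 434.400 (equivalently, work directly with expenditure since P cancels).
Midpoint %ΔQ = (4752.34 − 5616.60)/5184.47 = -0.16670; midpoint %ΔI = (48030 − 42550)/45290 = 0.12100.
η = -0.16670 / 0.12100 = -1.378.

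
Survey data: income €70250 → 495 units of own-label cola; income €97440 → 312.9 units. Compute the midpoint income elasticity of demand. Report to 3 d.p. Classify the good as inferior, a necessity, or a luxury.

ΔQ = 312.9 − 495 = -182.1; midpoint Q̄ = (495 + 312.9)/2 = 403.95.
ΔI = 97440 − 70250 = 27190; midpoint Ī = (70250 + 97440)/2 = 83845.
η = (ΔQ/Q̄) ÷ (ΔI/Ī) = (-182.1/403.95) ÷ (27190/83845) = -1.390.
η < 0 ⇒ inferior good.

-1.390 (inferior good)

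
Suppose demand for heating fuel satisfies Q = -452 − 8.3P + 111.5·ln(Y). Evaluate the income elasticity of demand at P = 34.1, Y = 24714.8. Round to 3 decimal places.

At P = 34.1, Y = 24714.8: Q = 392.810.
Holding P constant, ∂Q/∂Y = 111.5/Y = 0.00451147.
η_Y = (∂Q/∂Y)·(Y/Q) = 0.00451147 × (24714.8/392.810) = 0.284.

0.284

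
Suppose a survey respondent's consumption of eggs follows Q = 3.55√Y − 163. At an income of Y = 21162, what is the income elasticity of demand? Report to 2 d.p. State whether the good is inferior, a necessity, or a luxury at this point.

At Y = 21162: Q = 353.424.
dQ/dY = 3.55/(2√Y) = 0.0122017 at this income.
η = (dQ/dY)·(Y/Q) = 0.0122017 × (21162/353.424) = 0.73.
Since 0 < η < 1, the good is a necessity.

0.73 (necessity)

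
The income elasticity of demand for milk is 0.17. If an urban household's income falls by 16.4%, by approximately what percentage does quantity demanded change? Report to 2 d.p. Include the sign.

%ΔQ ≈ η × %ΔI = 0.17 × (-16.4%) = -2.79%.

-2.79%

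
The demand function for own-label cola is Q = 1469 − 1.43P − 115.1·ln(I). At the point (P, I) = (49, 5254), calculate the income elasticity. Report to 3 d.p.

-0.279

At P = 49, I = 5254: Q = 412.898.
Holding P constant, ∂Q/∂I = -115.1/I = -0.0219071.
η_I = (∂Q/∂I)·(I/Q) = -0.0219071 × (5254/412.898) = -0.279.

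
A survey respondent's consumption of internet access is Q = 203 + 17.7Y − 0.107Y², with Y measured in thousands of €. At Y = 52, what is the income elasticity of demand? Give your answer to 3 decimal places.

At Y = 52: Q = 834.0720.
dQ/dY = 17.7 − 0.214Y = 6.57200.
η = (dQ/dY)·(Y/Q) = 6.57200 × (52/834.0720) = 0.410.

0.410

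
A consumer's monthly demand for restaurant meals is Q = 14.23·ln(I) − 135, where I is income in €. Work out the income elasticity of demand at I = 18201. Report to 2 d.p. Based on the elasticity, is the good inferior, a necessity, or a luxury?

3.10 (luxury)

At I = 18201: Q = 4.585.
dQ/dI = 14.23/I = 0.000781825 at this income.
η = (dQ/dI)·(I/Q) = 0.000781825 × (18201/4.585) = 3.10.
Since η > 1, the good is a luxury.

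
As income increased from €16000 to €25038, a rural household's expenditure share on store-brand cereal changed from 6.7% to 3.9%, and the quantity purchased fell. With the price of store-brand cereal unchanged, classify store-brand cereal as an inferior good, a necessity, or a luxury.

Quantity demanded falls as income rises, so η < 0.

inferior good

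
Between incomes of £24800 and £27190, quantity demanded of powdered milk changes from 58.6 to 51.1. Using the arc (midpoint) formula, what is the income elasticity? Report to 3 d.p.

ΔQ = 51.1 − 58.6 = -7.5; midpoint Q̄ = (58.6 + 51.1)/2 = 54.85.
ΔI = 27190 − 24800 = 2390; midpoint Ī = (24800 + 27190)/2 = 25995.
η = (ΔQ/Q̄) ÷ (ΔI/Ī) = (-7.5/54.85) ÷ (2390/25995) = -1.487.

-1.487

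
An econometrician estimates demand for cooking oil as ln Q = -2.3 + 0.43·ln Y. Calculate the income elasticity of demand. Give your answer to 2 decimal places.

In a log-linear demand, the coefficient on ln Y is the income elasticity.
So η = 0.43.

0.43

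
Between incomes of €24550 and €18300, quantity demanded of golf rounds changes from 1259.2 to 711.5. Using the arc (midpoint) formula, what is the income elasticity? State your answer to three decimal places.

1.905

ΔQ = 711.5 − 1259.2 = -547.7; midpoint Q̄ = (1259.2 + 711.5)/2 = 985.35.
ΔI = 18300 − 24550 = -6250; midpoint Ī = (24550 + 18300)/2 = 21425.
η = (ΔQ/Q̄) ÷ (ΔI/Ī) = (-547.7/985.35) ÷ (-6250/21425) = 1.905.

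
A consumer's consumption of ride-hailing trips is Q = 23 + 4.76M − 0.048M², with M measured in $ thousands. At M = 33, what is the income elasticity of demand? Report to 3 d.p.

At M = 33: Q = 127.8080.
dQ/dM = 4.76 − 0.096M = 1.59200.
η = (dQ/dM)·(M/Q) = 1.59200 × (33/127.8080) = 0.411.

0.411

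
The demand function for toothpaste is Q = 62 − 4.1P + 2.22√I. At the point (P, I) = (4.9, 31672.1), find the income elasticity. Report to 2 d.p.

At P = 4.9, I = 31672.1: Q = 436.996.
Holding P constant, ∂Q/∂I = 2.22/(2√I) = 0.00623713.
η_I = (∂Q/∂I)·(I/Q) = 0.00623713 × (31672.1/436.996) = 0.45.

0.45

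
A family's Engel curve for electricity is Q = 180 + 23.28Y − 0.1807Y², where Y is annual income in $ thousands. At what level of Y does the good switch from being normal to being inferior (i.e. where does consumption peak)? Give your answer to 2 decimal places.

dQ/dY = 23.28 − 0.3614Y.
The good is inferior where dQ/dY < 0. Setting dQ/dY = 0 gives Y = 23.28 / 0.3614 = 64.42.

64.42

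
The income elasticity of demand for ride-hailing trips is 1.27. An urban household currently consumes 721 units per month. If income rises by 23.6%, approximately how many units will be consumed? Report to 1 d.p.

%ΔQ ≈ η × %ΔI = 1.27 × 23.6% = 29.972%.
New Q ≈ 721 × (1 + 0.29972) = 937.1.

937.1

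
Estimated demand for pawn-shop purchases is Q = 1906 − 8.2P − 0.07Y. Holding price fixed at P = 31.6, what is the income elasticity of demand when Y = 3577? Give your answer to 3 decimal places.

At P = 31.6, Y = 3577: Q = 1396.490.
Holding P constant, ∂Q/∂Y = −0.07.
η_Y = (∂Q/∂Y)·(Y/Q) = -0.07 × (3577/1396.490) = -0.179.

-0.179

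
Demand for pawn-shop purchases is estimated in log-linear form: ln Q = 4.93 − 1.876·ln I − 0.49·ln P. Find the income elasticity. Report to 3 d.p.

-1.876

In a log-linear demand, the coefficient on ln I is the income elasticity.
So η = -1.876.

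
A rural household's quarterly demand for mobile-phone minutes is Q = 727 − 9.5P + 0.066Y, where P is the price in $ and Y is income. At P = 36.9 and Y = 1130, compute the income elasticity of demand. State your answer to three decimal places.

0.165

At P = 36.9, Y = 1130: Q = 451.030.
Holding P constant, ∂Q/∂Y = 0.066.
η_Y = (∂Q/∂Y)·(Y/Q) = 0.066 × (1130/451.030) = 0.165.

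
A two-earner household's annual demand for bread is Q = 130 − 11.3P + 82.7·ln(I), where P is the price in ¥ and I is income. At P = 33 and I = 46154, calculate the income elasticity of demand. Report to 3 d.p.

At P = 33, I = 46154: Q = 645.276.
Holding P constant, ∂Q/∂I = 82.7/I = 0.00179183.
η_I = (∂Q/∂I)·(I/Q) = 0.00179183 × (46154/645.276) = 0.128.

0.128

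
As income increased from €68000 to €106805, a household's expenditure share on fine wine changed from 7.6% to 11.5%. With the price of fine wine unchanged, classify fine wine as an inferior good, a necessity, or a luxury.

The budget share rises as income rises, so η > 1.

luxury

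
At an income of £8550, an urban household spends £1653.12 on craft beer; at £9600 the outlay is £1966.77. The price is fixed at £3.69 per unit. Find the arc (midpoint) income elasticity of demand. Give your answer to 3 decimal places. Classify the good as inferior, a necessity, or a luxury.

1.498 (luxury)

With a constant price, Q₁ = 1653.12/3.69 = 448.000 and Q₂ = 1966.77/3.69 = 533.000 (equivalently, work directly with expenditure since P cancels).
Midpoint %ΔQ = (1966.77 − 1653.12)/1809.95 = 0.17329; midpoint %ΔI = (9600 − 8550)/9075 = 0.11570.
η = 0.17329 / 0.11570 = 1.498.
η > 1 ⇒ luxury.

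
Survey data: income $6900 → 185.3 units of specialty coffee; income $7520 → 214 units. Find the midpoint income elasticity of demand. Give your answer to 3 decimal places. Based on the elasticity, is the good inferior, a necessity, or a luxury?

1.672 (luxury)

ΔQ = 214 − 185.3 = 28.7; midpoint Q̄ = (185.3 + 214)/2 = 199.65.
ΔI = 7520 − 6900 = 620; midpoint Ī = (6900 + 7520)/2 = 7210.
η = (ΔQ/Q̄) ÷ (ΔI/Ī) = (28.7/199.65) ÷ (620/7210) = 1.672.
η > 1 ⇒ luxury.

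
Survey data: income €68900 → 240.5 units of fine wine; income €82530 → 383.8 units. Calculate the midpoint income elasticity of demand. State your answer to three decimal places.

2.550

ΔQ = 383.8 − 240.5 = 143.3; midpoint Q̄ = (240.5 + 383.8)/2 = 312.15.
ΔI = 82530 − 68900 = 13630; midpoint Ī = (68900 + 82530)/2 = 75715.
η = (ΔQ/Q̄) ÷ (ΔI/Ī) = (143.3/312.15) ÷ (13630/75715) = 2.550.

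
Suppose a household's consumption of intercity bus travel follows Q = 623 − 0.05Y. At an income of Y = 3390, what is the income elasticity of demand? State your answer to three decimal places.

At Y = 3390: Q = 453.500.
dQ/dY = −0.05.
η = (dQ/dY)·(Y/Q) = -0.05 × (3390/453.500) = -0.374.

-0.374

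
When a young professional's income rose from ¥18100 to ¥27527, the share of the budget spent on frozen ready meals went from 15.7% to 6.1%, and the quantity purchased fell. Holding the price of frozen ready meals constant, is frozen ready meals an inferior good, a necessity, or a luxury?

Quantity demanded falls as income rises, so η < 0.

inferior good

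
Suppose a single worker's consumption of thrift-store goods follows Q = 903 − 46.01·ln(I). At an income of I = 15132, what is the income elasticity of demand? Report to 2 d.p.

-0.10

At I = 15132: Q = 460.174.
dQ/dI = -46.01/I = -0.00304058 at this income.
η = (dQ/dI)·(I/Q) = -0.00304058 × (15132/460.174) = -0.10.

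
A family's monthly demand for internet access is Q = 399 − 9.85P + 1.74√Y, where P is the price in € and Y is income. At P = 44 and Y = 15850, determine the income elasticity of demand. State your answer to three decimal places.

0.593

At P = 44, Y = 15850: Q = 184.660.
Holding P constant, ∂Q/∂Y = 1.74/(2√Y) = 0.00691042.
η_Y = (∂Q/∂Y)·(Y/Q) = 0.00691042 × (15850/184.660) = 0.593.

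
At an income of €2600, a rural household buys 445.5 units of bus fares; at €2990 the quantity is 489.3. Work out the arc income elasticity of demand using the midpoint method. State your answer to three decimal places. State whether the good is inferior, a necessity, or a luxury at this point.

ΔQ = 489.3 − 445.5 = 43.8; midpoint Q̄ = (445.5 + 489.3)/2 = 467.4.
ΔI = 2990 − 2600 = 390; midpoint Ī = (2600 + 2990)/2 = 2795.
η = (ΔQ/Q̄) ÷ (ΔI/Ī) = (43.8/467.4) ÷ (390/2795) = 0.672.
0 < η < 1 ⇒ necessity.

0.672 (necessity)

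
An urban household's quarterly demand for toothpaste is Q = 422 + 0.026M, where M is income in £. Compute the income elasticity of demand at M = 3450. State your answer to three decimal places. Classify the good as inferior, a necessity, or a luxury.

0.175 (necessity)

At M = 3450: Q = 511.700.
dQ/dM = 0.026.
η = (dQ/dM)·(M/Q) = 0.026 × (3450/511.700) = 0.175.
Since 0 < η < 1, the good is a necessity.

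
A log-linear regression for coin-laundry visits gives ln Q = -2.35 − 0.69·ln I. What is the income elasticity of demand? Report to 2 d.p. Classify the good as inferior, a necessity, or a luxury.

-0.69 (inferior good)

In a log-linear demand, the coefficient on ln I is the income elasticity.
So η = -0.69.
η < 0 ⇒ inferior good.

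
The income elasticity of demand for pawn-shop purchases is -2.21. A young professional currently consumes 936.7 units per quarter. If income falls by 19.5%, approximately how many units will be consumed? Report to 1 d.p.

%ΔQ ≈ η × %ΔI = -2.21 × (-19.5%) = 43.095%.
New Q ≈ 936.7 × (1 + 0.43095) = 1340.4.

1340.4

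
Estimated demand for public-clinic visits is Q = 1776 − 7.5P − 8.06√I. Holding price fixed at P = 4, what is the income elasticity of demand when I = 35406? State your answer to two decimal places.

At P = 4, I = 35406: Q = 229.392.
Holding P constant, ∂Q/∂I = -8.06/(2√I) = -0.0214174.
η_I = (∂Q/∂I)·(I/Q) = -0.0214174 × (35406/229.392) = -3.31.

-3.31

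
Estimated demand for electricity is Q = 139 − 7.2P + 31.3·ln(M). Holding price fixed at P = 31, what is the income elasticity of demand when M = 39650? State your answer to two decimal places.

0.13

At P = 31, M = 39650: Q = 247.200.
Holding P constant, ∂Q/∂M = 31.3/M = 0.000789407.
η_M = (∂Q/∂M)·(M/Q) = 0.000789407 × (39650/247.200) = 0.13.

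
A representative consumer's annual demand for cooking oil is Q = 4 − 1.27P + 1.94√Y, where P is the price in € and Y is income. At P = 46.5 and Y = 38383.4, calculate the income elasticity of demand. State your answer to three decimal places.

0.585

At P = 46.5, Y = 38383.4: Q = 325.024.
Holding P constant, ∂Q/∂Y = 1.94/(2√Y) = 0.00495108.
η_Y = (∂Q/∂Y)·(Y/Q) = 0.00495108 × (38383.4/325.024) = 0.585.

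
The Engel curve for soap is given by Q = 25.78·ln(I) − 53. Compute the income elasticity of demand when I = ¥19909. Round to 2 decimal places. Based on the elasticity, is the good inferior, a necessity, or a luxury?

At I = 19909: Q = 202.194.
dQ/dI = 25.78/I = 0.00129489 at this income.
η = (dQ/dI)·(I/Q) = 0.00129489 × (19909/202.194) = 0.13.
Since 0 < η < 1, the good is a necessity.

0.13 (necessity)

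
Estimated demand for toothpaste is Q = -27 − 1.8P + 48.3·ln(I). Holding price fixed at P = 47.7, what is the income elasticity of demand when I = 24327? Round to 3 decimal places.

0.129

At P = 47.7, I = 24327: Q = 374.938.
Holding P constant, ∂Q/∂I = 48.3/I = 0.00198545.
η_I = (∂Q/∂I)·(I/Q) = 0.00198545 × (24327/374.938) = 0.129.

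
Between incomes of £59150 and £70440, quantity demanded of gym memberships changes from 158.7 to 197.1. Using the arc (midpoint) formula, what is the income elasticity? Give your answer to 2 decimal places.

1.24

ΔQ = 197.1 − 158.7 = 38.4; midpoint Q̄ = (158.7 + 197.1)/2 = 177.9.
ΔI = 70440 − 59150 = 11290; midpoint Ī = (59150 + 70440)/2 = 64795.
η = (ΔQ/Q̄) ÷ (ΔI/Ī) = (38.4/177.9) ÷ (11290/64795) = 1.24.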